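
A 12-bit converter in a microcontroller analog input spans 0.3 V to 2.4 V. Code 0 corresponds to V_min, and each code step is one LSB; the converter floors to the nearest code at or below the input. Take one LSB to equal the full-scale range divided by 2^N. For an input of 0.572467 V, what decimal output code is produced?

The full-scale span is 2.4 − (0.3) = 2.1 V. LSB = 2.1 V / 2^12 ≈ 0.5127 mV.
V_in − V_min = 0.572467 − (0.3) = 0.272467 V.
Divide by LSB: 0.272467 × 4096/2.1 = 531.4404.
Truncating gives code 531.

531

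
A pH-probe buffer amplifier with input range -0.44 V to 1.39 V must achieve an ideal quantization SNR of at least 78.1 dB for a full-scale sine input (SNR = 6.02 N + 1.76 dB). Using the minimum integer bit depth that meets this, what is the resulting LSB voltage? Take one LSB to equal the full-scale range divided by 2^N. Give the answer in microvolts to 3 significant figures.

Range = 1.39 − (-0.44) = 1.83 V.
6.02 N + 1.76 ≥ 78.1 gives N ≥ 12.681, so the minimum integer is 13.
Step size = 1.83/8192 V = 223 µV.

223 µV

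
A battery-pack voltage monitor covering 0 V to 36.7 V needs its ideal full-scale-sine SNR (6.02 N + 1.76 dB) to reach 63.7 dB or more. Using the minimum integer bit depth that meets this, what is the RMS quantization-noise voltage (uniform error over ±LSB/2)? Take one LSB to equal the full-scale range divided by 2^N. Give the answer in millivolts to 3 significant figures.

5.17 mV

V_FS = 36.7 V.
6.02 N + 1.76 ≥ 63.7 gives N ≥ 10.289, so the minimum integer is 11.
LSB = 36.7 V / 2^11 = 17.920 mV.
σ_q = LSB/√12 = 17.920 mV/3.4641 = 5.17 mV.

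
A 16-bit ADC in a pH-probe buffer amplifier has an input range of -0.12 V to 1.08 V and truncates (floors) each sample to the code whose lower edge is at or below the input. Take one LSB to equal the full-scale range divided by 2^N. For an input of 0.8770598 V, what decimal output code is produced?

54452

Span: 1.08 V − (-0.12 V) = 1.2 V. LSB = 1.2 V / 2^16 ≈ 18.31 µV.
code = ⌊(V_in − V_min)/LSB⌋ = ⌊(V_in − V_min) × 2^16 / range⌋
     = ⌊(0.8770598 − (-0.12)) × 65536 / 1.2⌋ = ⌊0.9970598 × 65536/1.2⌋
     = ⌊54452.759⌋ = 54452.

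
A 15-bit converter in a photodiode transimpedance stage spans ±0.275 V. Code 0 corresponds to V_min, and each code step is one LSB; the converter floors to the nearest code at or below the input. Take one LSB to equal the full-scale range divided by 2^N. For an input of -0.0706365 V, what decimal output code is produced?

12175

Full-scale range = 0.275 V − (-0.275 V) = 0.55 V. LSB = 0.55 V / 2^15 ≈ 16.78 µV.
V_in − V_min = -0.0706365 − (-0.275) = 0.2043635 V.
Divide by LSB: 0.2043635 × 32768/0.55 = 12175.6058.
Truncating gives code 12175.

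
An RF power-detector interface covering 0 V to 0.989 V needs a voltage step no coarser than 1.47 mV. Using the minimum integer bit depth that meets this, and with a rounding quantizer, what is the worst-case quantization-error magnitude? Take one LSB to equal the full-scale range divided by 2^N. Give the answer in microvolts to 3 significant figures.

Span = 0.989 V.
0.989 V / 1.47 mV = 672.8. Since 2^9 = 512 and 2^10 = 1024, N = 10.
One LSB is 0.989 V / 1024 = 0.96582 mV.
Half an LSB is 483 µV.

483 µV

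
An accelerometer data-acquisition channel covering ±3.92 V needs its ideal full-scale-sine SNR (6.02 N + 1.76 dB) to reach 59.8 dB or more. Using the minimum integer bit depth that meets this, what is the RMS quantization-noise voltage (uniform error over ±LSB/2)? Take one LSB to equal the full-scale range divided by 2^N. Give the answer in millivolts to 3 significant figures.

2.21 mV

Span: 3.92 V − (-3.92 V) = 7.84 V.
Required N = ⌈(59.8 − 1.76)/6.02⌉ = ⌈9.641⌉ = 10.
One LSB is 7.84 V / 1024 = 7.6563 mV.
V_rms = LSB/√12 = 2.21 mV.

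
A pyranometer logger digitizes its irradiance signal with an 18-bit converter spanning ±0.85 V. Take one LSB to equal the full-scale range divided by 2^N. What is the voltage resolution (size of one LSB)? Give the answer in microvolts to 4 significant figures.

6.485 µV

The full-scale span is 0.85 − (-0.85) = 1.7 V.
There are 2^18 = 262144 steps.
One LSB is 1.7 V / 262144 = 6.485 µV.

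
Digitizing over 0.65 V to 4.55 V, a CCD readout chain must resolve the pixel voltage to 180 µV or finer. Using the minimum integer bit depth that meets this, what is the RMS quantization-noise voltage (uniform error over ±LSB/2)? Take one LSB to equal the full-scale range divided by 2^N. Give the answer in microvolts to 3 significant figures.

34.4 µV

The full-scale span is 4.55 − (0.65) = 3.9 V.
3.9 V / 180 µV = 21670. Since 2^14 = 16384 and 2^15 = 32768, N = 15.
LSB = 3.9 V ÷ 2^15 = 3.9/32768 V = 119.02 µV.
RMS noise = LSB/√12 = 34.4 µV.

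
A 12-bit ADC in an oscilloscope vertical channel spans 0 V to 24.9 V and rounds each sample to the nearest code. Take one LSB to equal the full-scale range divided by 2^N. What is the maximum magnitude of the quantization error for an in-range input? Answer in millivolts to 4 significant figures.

V_FS = 24.9 V.
LSB = 24.9 V ÷ 2^12 = 24.9/4096 V = 6.07910 mV.
Worst-case error for round-to-nearest is half an LSB: 3.040 mV.

3.040 mV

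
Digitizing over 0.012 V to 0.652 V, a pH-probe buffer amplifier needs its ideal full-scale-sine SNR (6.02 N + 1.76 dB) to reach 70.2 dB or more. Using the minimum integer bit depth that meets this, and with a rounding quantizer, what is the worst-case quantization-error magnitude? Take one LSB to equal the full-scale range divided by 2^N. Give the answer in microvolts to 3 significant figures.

78.1 µV

The full-scale span is 0.652 − (0.012) = 0.64 V.
Solving 6.02 N ≥ 70.2 − 1.76: N ≥ 11.369. Round up → N = 12.
LSB = 0.64 V ÷ 2^12 = 0.64/4096 V = 156.25 µV.
|e|_max = LSB/2 = 78.1 µV.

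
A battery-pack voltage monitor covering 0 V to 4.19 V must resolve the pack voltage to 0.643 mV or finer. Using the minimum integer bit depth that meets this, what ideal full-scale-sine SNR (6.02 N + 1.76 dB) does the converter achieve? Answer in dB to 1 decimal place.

Range is 4.19 V.
Levels needed ≥ 4.19/0.643 mV = 6516. 2^13 = 8192 suffices, so N_min = 13.
6.02(13) + 1.76 = 80.02 dB.

80.0 dB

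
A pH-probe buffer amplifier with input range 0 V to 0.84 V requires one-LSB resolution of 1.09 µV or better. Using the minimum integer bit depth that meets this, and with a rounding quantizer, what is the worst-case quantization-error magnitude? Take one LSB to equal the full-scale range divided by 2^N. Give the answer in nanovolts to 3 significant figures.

Full-scale range = 0.84 V.
Levels needed ≥ 0.84/1.09 µV = 770600. 2^20 = 1048576 suffices, so N_min = 20.
LSB = 0.84 V ÷ 2^20 = 0.84/1048576 V = 0.80109 µV.
Half an LSB is 401 nV.

401 nV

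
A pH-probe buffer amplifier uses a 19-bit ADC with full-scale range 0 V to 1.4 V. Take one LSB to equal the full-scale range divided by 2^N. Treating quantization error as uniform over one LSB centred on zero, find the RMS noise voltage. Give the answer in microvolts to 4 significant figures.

0.7708 µV

Range is 1.4 V.
LSB = 1.4 V / 2^19 = 2.67029 µV.
σ_q = LSB/√12 = 2.67029 µV/3.4641 = 0.7708 µV.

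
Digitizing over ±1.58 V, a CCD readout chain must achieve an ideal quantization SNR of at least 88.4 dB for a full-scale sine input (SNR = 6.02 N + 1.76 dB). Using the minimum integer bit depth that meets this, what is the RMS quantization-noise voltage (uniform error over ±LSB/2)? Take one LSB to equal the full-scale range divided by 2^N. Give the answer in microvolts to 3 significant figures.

27.8 µV

Full-scale range = 1.58 V − (-1.58 V) = 3.16 V.
Solving 6.02 N ≥ 88.4 − 1.76: N ≥ 14.392. Round up → N = 15.
LSB = 3.16 V / 2^15 = 96.436 µV.
σ_q = LSB/√12 = 96.436 µV/3.4641 = 27.8 µV.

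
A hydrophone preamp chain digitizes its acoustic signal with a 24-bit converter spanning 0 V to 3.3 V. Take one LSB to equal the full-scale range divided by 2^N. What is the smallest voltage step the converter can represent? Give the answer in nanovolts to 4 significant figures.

196.7 nV

Span = 3.3 V.
Number of codes = 2^24 = 16777216.
One LSB is 3.3 V / 16777216 = 196.7 nV.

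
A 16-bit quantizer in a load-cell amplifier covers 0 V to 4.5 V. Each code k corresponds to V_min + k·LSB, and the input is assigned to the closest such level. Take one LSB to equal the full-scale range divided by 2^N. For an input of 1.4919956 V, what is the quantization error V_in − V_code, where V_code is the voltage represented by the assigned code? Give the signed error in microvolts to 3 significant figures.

−16.4 µV

V_FS = 4.5 V. LSB = 4.5 V / 2^16 ≈ 68.66 µV.
(V_in − V_min)/LSB = (1.4919956 − (0)) × 65536/4.5 = 21728.7608 → nearest code k = 21729.
V_code = 0 + (21729/65536) × 4.5 = 1.4920120239 V.
V_in − V_code = 1.4919956 − (1.4920120239) = −16.4 µV.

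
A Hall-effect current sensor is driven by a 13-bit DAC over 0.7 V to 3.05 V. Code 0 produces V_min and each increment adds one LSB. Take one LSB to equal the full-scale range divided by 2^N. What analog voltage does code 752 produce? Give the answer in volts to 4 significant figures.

0.9157 V

Full-scale range = 3.05 V − (0.7 V) = 2.35 V. LSB = 2.35 V / 2^13.
V_out = 0.7 + 752 × (2.35/8192) V
      = 0.7 V + 0.215723 V = 0.915723 V.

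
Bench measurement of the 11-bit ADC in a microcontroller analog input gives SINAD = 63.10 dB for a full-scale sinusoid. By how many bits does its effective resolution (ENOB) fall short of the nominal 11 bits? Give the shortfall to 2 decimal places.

Effective bits = (63.10 − 1.76)/6.02 = 10.1894.
11 − 10.1894 = 0.81 bits below nominal.

0.81 bits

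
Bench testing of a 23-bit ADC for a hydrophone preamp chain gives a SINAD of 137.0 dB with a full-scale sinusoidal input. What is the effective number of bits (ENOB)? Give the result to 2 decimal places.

(137.0 − 1.76) / 6.02 = 135.24/6.02 = 22.4651 effective bits.

22.47 bits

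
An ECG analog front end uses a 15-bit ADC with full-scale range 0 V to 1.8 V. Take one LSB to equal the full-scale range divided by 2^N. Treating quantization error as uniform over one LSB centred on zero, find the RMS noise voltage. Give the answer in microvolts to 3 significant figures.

Full-scale range = 1.8 V.
LSB = 1.8 V ÷ 2^15 = 1.8/32768 V = 54.932 µV.
σ_q = LSB/√12 = 54.932 µV/3.4641 = 15.9 µV.

15.9 µV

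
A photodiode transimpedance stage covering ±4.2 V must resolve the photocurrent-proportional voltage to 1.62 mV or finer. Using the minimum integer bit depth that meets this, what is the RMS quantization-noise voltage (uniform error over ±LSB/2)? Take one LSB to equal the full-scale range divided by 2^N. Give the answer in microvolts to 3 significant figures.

Full-scale range = 4.2 V − (-4.2 V) = 8.4 V.
Levels needed ≥ 8.4/1.62 mV = 5185. 2^13 = 8192 suffices, so N_min = 13.
LSB = 8.4 V / 2^13 = 1.0254 mV.
V_rms = LSB/√12 = 296 µV.

296 µV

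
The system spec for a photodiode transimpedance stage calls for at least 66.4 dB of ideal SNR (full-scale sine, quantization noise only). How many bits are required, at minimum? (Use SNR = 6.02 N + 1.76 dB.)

N ≥ (66.4 − 1.76)/6.02 = 10.738 → N_min = 11.

11 bits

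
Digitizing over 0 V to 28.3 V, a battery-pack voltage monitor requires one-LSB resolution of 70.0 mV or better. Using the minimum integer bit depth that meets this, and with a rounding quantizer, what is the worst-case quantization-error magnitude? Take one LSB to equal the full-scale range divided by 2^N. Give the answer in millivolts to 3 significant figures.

Span = 28.3 V.
28.3 V / 70.0 mV = 404.3. Since 2^8 = 256 and 2^9 = 512, N = 9.
LSB = 28.3 V / 2^9 = 55.273 mV.
Max error for round-to-nearest is LSB/2 = 27.6 mV.

27.6 mV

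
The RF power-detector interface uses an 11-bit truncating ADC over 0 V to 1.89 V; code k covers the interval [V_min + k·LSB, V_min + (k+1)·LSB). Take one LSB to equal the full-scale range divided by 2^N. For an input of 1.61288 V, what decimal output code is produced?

V_FS = 1.89 V. LSB = 1.89 V / 2^11 ≈ 0.9229 mV.
V_in − V_min = 1.61288 − (0) = 1.61288 V.
Divide by LSB: 1.61288 × 2048/1.89 = 1747.7134.
Truncating gives code 1747.

1747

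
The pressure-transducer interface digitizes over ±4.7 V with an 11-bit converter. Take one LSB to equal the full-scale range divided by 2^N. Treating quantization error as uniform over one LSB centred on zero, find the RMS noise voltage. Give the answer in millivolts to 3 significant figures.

1.32 mV

Range = 4.7 − (-4.7) = 9.4 V.
LSB = 9.4 V ÷ 2^11 = 9.4/2048 V = 4.5898 mV.
For a uniform distribution on [−LSB/2, +LSB/2], V_rms = LSB/√12 = 4.5898 mV/3.4641 = 1.32 mV.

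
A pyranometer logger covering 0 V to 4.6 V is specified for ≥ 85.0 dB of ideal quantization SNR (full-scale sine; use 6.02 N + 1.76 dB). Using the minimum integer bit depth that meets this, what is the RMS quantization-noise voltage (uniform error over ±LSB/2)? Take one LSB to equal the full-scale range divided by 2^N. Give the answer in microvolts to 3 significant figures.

81.0 µV

V_FS = 4.6 V.
N ≥ (85.0 − 1.76)/6.02 = 13.827 → N_min = 14.
LSB = 4.6 V ÷ 2^14 = 4.6/16384 V = 280.76 µV.
σ_q = LSB/√12 = 280.76 µV/3.4641 = 81.0 µV.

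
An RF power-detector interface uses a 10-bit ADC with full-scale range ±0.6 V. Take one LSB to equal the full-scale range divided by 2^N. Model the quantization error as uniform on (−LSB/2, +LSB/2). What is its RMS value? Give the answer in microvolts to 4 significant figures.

Range = 0.6 − (-0.6) = 1.2 V.
One LSB is 1.2 V / 1024 = 1.17188 mV.
For a uniform distribution on [−LSB/2, +LSB/2], V_rms = LSB/√12 = 1.17188 mV/3.4641 = 338.3 µV.

338.3 µV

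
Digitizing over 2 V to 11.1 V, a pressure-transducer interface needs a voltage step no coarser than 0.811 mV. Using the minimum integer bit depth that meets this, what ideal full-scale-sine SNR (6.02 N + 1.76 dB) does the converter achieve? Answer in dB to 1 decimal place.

86.0 dB

The full-scale span is 11.1 − (2) = 9.1 V.
Required number of levels: 9.1/0.811 mV = 11221; smallest N with 2^N ≥ that is 14.
6.02(14) + 1.76 = 86.04 dB.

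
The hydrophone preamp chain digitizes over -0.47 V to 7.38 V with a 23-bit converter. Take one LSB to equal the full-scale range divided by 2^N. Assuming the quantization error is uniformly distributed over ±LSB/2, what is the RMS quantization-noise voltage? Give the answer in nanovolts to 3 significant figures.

270 nV

Span: 7.38 V − (-0.47 V) = 7.85 V.
LSB = 7.85 V / 2^23 = 0.93579 µV.
σ_q = LSB/√12 = 0.93579 µV/3.4641 = 270 nV.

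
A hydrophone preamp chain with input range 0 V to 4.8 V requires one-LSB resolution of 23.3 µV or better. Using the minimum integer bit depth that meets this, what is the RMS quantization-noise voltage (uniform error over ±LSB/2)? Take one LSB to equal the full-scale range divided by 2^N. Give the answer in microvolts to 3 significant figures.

5.29 µV

Full-scale range = 4.8 V.
Levels needed ≥ 4.8/23.3 µV = 206000. 2^18 = 262144 suffices, so N_min = 18.
LSB = 4.8 V ÷ 2^18 = 4.8/262144 V = 18.311 µV.
V_rms = LSB/√12 = 5.29 µV.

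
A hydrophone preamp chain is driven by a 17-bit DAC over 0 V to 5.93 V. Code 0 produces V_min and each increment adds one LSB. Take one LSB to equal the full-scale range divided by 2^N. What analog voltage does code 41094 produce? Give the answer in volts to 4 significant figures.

1.859 V

Full-scale range = 5.93 V. LSB = 5.93 V / 2^17.
V_out = V_min + code × LSB = 0 V + 41094 × 5.93 V / 131072
      = 0 V + 1.85919 V = 1.85919 V.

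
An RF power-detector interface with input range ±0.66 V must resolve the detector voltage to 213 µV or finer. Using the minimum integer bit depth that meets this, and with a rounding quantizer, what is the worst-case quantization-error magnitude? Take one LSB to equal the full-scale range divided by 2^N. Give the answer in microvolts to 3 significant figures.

80.6 µV

Span: 0.66 V − (-0.66 V) = 1.32 V.
1.32 V / 213 µV = 6197. Since 2^12 = 4096 and 2^13 = 8192, N = 13.
LSB = 1.32 V ÷ 2^13 = 1.32/8192 V = 161.13 µV.
Half an LSB is 80.6 µV.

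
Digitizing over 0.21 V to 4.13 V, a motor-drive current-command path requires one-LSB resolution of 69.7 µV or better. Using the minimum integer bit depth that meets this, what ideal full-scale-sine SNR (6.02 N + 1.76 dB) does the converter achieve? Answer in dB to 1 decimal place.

Full-scale range = 4.13 V − (0.21 V) = 3.92 V.
Required number of levels: 3.92/69.7 µV = 56241; smallest N with 2^N ≥ that is 16.
SNR = 6.02 × 16 + 1.76 = 98.08 dB.

98.1 dB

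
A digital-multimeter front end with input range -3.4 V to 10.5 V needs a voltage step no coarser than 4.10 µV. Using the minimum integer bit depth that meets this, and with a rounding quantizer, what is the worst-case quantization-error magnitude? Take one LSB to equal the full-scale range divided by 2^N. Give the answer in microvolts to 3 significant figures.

1.66 µV

Span: 10.5 V − (-3.4 V) = 13.9 V.
Required number of levels: 13.9/4.10 µV = 3.3902e6; smallest N with 2^N ≥ that is 22.
Step size = 13.9/4194304 V = 3.3140 µV.
Max error for round-to-nearest is LSB/2 = 1.66 µV.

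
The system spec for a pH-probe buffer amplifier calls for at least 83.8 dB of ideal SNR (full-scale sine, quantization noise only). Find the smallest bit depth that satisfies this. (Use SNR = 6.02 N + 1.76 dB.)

Solving 6.02 N ≥ 83.8 − 1.76: N ≥ 13.628. Round up → N = 14.

14 bits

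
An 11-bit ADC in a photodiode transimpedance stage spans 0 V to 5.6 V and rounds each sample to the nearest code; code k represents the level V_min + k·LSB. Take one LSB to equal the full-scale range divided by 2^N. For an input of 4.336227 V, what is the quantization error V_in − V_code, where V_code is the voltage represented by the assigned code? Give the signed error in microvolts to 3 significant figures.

Span = 5.6 V. LSB = 5.6 V / 2^11 ≈ 2.734 mV.
(V_in − V_min)/LSB = (4.336227 − (0)) × 2048/5.6 = 1585.8202 → nearest code k = 1586.
Reconstructed level: 0 + 1586 × 5.6/2048 V = 4.336718750 V.
e = 4.336227 − (4.336718750) = −492 µV.

−492 µV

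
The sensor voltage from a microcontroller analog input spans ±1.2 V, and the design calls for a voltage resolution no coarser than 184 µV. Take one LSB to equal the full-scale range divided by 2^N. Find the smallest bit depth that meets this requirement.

14 bits

The full-scale span is 1.2 − (-1.2) = 2.4 V.
2.4 V / 184 µV = 13040. Since 2^13 = 8192 and 2^14 = 16384, N = 14.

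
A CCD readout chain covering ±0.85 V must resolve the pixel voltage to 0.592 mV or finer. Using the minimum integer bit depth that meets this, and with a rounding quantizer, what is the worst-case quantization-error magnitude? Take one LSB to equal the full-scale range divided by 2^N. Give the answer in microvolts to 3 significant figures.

208 µV

Span: 0.85 V − (-0.85 V) = 1.7 V.
Levels needed ≥ 1.7/0.592 mV = 2872. 2^12 = 4096 suffices, so N_min = 12.
Step size = 1.7/4096 V = 415.04 µV.
|e|_max = LSB/2 = 208 µV.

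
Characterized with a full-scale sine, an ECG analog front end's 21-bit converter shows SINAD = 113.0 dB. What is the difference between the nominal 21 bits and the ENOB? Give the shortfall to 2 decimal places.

2.52 bits

Effective bits = (113.0 − 1.76)/6.02 = 18.4784.
Lost resolution: 21 − 18.4784 = 2.5216 bits.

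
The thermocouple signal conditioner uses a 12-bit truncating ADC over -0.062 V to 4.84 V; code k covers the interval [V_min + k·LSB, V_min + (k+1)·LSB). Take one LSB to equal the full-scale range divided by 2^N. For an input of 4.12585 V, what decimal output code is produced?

Full-scale range = 4.84 V − (-0.062 V) = 4.902 V. LSB = 4.902 V / 2^12 ≈ 1.197 mV.
code = ⌊(V_in − V_min)/LSB⌋ = ⌊(V_in − V_min) × 2^12 / range⌋
     = ⌊(4.12585 − (-0.062)) × 4096 / 4.902⌋ = ⌊4.18785 × 4096/4.902⌋
     = ⌊3499.272⌋ = 3499.

3499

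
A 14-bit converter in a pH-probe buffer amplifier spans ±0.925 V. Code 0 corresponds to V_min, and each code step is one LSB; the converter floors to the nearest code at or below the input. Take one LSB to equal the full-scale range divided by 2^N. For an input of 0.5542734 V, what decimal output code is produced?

Range = 0.925 − (-0.925) = 1.85 V. LSB = 1.85 V / 2^14 ≈ 112.9 µV.
code = ⌊(V_in − V_min)/LSB⌋ = ⌊(V_in − V_min) × 2^14 / range⌋
     = ⌊(0.5542734 − (-0.925)) × 16384 / 1.85⌋ = ⌊1.4792734 × 16384/1.85⌋
     = ⌊13100.765⌋ = 13100.

13100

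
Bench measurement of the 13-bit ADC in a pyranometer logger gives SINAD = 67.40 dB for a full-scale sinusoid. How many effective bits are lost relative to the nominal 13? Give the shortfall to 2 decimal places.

ENOB = (SINAD − 1.76)/6.02 = (67.40 − 1.76)/6.02 = 10.9037 bits.
Lost resolution: 13 − 10.9037 = 2.0963 bits.

2.10 bits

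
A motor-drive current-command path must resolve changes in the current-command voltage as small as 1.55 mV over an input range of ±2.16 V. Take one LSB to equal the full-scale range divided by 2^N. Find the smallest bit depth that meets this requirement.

12 bits

Span: 2.16 V − (-2.16 V) = 4.32 V.
Required number of levels: 4.32/1.55 mV = 2787.1; smallest N with 2^N ≥ that is 12.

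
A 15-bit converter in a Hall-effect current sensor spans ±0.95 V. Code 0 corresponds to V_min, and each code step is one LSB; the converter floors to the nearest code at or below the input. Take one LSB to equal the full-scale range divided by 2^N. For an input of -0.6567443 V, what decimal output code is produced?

5057

Full-scale range = 0.95 V − (-0.95 V) = 1.9 V. LSB = 1.9 V / 2^15 ≈ 57.98 µV.
(V_in − V_min) × 2^15/range = (-0.6567443 − (-0.95)) × 32768/1.9 = 5057.580.
Floor → code = 5057.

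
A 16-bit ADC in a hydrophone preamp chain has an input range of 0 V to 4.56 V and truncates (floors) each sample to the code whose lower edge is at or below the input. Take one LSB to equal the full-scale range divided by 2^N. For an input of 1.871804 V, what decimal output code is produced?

Span = 4.56 V. LSB = 4.56 V / 2^16 ≈ 69.58 µV.
code = ⌊(V_in − V_min)/LSB⌋ = ⌊(V_in − V_min) × 2^16 / range⌋
     = ⌊(1.871804 − (0)) × 65536 / 4.56⌋ = ⌊1.871804 × 65536/4.56⌋
     = ⌊26901.436⌋ = 26901.

26901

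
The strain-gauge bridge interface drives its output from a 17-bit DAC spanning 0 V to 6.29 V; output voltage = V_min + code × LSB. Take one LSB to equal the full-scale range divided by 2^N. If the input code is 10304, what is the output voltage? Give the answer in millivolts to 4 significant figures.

V_FS = 6.29 V. LSB = 6.29 V / 2^17.
V_out = 0 + 10304 × (6.29/131072) V
      = 0 V + 0.494478 V = 0.494478 V.

494.5 mV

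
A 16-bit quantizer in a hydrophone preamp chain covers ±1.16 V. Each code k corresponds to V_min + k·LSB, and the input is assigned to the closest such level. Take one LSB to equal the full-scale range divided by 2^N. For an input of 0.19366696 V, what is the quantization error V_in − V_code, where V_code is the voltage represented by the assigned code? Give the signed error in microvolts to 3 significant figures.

−8.58 µV

Span: 1.16 V − (-1.16 V) = 2.32 V. LSB = 2.32 V / 2^16 ≈ 35.40 µV.
(V_in − V_min)/LSB = (0.19366696 − (-1.16)) × 65536/2.32 = 38238.7577 → nearest code k = 38239.
V_code = -1.16 + (38239/65536) × 2.32 = 0.19367553711 V.
Error = V_in − V_code = 0.19366696 − (0.19367553711) = −8.58 µV.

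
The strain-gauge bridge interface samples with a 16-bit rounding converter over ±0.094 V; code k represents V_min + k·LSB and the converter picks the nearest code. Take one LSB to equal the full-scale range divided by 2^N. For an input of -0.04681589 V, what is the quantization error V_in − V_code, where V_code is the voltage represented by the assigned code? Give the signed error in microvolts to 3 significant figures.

The full-scale span is 0.094 − (-0.094) = 0.188 V. LSB = 0.188 V / 2^16 ≈ 2.869 µV.
(-0.04681589 − (-0.094)) / LSB = 0.04718411 × 65536/0.188 = 16448.1800. Nearest integer: k = 16448.
V_code = V_min + k × range/2^16 = -0.094 + 16448 × 0.188/65536 = -0.046816406250 V.
e = -0.04681589 − (-0.046816406250) = +0.516 µV.

+0.516 µV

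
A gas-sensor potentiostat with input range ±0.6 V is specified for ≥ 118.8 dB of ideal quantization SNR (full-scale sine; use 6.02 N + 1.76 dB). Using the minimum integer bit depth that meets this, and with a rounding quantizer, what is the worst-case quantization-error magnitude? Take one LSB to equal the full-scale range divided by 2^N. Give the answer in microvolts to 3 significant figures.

Range = 0.6 − (-0.6) = 1.2 V.
N ≥ (118.8 − 1.76)/6.02 = 19.442 → N_min = 20.
LSB = 1.2 V / 2^20 = 1.1444 µV.
|e|_max = LSB/2 = 0.572 µV.

0.572 µV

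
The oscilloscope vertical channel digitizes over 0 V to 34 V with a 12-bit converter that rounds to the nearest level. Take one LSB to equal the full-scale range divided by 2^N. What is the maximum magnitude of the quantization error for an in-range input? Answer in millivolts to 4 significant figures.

V_FS = 34 V.
LSB = 34 V ÷ 2^12 = 34/4096 V = 8.30078 mV.
|e|_max = LSB/2 = 4.150 mV.

4.150 mV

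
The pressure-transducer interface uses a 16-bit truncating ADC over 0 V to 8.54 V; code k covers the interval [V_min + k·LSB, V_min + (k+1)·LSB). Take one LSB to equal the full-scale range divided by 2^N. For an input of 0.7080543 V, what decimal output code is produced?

5433

V_FS = 8.54 V. LSB = 8.54 V / 2^16 ≈ 130.3 µV.
code = ⌊(V_in − V_min)/LSB⌋ = ⌊(V_in − V_min) × 2^16 / range⌋
     = ⌊(0.7080543 − (0)) × 65536 / 8.54⌋ = ⌊0.7080543 × 65536/8.54⌋
     = ⌊5433.612⌋ = 5433.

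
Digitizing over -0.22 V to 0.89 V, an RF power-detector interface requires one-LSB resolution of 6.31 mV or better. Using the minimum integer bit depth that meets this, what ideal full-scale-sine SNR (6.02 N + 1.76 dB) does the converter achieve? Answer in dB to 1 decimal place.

49.9 dB

Span: 0.89 V − (-0.22 V) = 1.11 V.
1.11 V / 6.31 mV = 175.9. Since 2^7 = 128 and 2^8 = 256, N = 8.
SNR = 6.02 × 8 + 1.76 = 49.92 dB.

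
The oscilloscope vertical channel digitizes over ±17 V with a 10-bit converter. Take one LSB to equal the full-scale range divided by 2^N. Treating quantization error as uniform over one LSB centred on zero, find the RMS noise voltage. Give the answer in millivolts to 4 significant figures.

Range = 17 − (-17) = 34 V.
One LSB is 34 V / 1024 = 33.2031 mV.
σ_q = LSB/√12 = 33.2031 mV/3.4641 = 9.585 mV.

9.585 mV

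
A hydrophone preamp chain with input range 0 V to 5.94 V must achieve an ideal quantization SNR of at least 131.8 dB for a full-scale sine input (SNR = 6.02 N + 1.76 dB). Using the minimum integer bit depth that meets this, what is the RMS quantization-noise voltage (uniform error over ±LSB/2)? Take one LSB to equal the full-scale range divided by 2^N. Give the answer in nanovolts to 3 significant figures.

409 nV

Full-scale range = 5.94 V.
Required N = ⌈(131.8 − 1.76)/6.02⌉ = ⌈21.601⌉ = 22.
One LSB is 5.94 V / 4194304 = 1.4162 µV.
σ_q = LSB/√12 = 1.4162 µV/3.4641 = 409 nV.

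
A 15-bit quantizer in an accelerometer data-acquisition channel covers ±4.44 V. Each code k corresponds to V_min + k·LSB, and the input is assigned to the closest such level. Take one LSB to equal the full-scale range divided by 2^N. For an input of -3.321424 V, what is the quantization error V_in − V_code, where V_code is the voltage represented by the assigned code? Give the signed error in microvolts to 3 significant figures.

Span: 4.44 V − (-4.44 V) = 8.88 V. LSB = 8.88 V / 2^15 ≈ 271.0 µV.
Position in LSBs: (-3.321424 − (-4.44)) × 32768/8.88 = 4127.6462; rounding gives k = 4128.
V_code = V_min + k × range/2^15 = -4.44 + 4128 × 8.88/32768 = -3.3213281250 V.
e = -3.321424 − (-3.3213281250) = −95.9 µV.

−95.9 µV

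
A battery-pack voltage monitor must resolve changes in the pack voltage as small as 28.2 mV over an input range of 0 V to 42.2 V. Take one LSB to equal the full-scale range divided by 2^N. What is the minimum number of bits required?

Span = 42.2 V.
42.2 V / 28.2 mV = 1496. Since 2^10 = 1024 and 2^11 = 2048, N = 11.

11 bits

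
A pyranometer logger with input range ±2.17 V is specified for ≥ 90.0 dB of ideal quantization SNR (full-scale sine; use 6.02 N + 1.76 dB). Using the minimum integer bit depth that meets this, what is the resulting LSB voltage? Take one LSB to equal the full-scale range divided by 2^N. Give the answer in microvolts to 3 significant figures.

132 µV

Full-scale range = 2.17 V − (-2.17 V) = 4.34 V.
Required N = ⌈(90.0 − 1.76)/6.02⌉ = ⌈14.658⌉ = 15.
LSB = 4.34 V / 2^15 = 132 µV.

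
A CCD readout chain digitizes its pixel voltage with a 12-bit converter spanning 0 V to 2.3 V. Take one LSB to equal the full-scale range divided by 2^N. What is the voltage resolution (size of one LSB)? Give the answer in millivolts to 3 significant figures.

Range is 2.3 V.
2^12 = 4096 levels.
LSB = 2.3 V ÷ 2^12 = 2.3/4096 V = 0.562 mV.

0.562 mV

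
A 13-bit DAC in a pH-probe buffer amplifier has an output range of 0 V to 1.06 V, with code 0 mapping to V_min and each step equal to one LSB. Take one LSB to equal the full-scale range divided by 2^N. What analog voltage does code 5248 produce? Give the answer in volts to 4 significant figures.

Range is 1.06 V. LSB = 1.06 V / 2^13.
Output = V_min + (5248/8192) × range = 0 + 0.640625 × 1.06 V
      = 0 + 0.679063 = 0.679063 V.

0.6791 V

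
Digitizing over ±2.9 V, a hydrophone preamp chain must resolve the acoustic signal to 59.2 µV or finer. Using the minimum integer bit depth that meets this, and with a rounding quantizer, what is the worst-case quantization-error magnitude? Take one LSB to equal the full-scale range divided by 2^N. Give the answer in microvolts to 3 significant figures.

22.1 µV

Span: 2.9 V − (-2.9 V) = 5.8 V.
5.8 V / 59.2 µV = 97970. Since 2^16 = 65536 and 2^17 = 131072, N = 17.
Step size = 5.8/131072 V = 44.250 µV.
Max error for round-to-nearest is LSB/2 = 22.1 µV.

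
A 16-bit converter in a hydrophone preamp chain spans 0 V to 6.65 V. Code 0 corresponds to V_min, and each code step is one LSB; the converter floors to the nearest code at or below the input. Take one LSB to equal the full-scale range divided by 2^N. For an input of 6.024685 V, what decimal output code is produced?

Full-scale range = 6.65 V. LSB = 6.65 V / 2^16 ≈ 101.5 µV.
V_in − V_min = 6.024685 − (0) = 6.024685 V.
Divide by LSB: 6.024685 × 65536/6.65 = 59373.4972.
Truncating gives code 59373.

59373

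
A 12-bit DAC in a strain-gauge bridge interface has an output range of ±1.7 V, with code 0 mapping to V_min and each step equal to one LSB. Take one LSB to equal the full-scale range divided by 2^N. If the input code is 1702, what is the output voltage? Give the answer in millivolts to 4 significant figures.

-287.2 mV

Range = 1.7 − (-1.7) = 3.4 V. LSB = 3.4 V / 2^12.
V_out = -1.7 + 1702 × (3.4/4096) V
      = -1.7 V + 1.41279 V = -0.287207 V.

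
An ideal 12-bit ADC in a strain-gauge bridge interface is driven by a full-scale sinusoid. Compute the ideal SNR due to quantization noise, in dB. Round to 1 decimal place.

74.0 dB

6.02(12) + 1.76 = 72.24 + 1.76 = 74.00 dB.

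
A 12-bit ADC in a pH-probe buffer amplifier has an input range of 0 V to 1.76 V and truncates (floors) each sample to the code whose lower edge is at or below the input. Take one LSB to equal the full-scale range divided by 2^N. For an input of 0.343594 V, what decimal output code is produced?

V_FS = 1.76 V. LSB = 1.76 V / 2^12 ≈ 429.7 µV.
code = ⌊(V_in − V_min)/LSB⌋ = ⌊(V_in − V_min) × 2^12 / range⌋
     = ⌊(0.343594 − (0)) × 4096 / 1.76⌋ = ⌊0.343594 × 4096/1.76⌋
     = ⌊799.637⌋ = 799.

799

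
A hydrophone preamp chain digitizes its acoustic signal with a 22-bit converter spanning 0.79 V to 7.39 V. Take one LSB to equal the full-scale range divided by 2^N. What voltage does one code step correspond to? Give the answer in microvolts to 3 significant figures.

1.57 µV

Full-scale range = 7.39 V − (0.79 V) = 6.6 V.
2^22 = 4194304 levels.
LSB = 6.6 V ÷ 2^22 = 6.6/4194304 V = 1.57 µV.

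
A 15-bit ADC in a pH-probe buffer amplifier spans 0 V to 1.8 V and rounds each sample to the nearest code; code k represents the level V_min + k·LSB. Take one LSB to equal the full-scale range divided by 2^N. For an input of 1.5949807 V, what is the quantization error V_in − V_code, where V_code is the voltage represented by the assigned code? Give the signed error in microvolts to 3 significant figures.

Range is 1.8 V. LSB = 1.8 V / 2^15 ≈ 54.93 µV.
(1.5949807 − (0)) / LSB = 1.5949807 × 32768/1.8 = 29035.7375. Nearest integer: k = 29036.
Reconstructed level: 0 + 29036 × 1.8/32768 V = 1.5949951172 V.
Error = V_in − V_code = 1.5949807 − (1.5949951172) = −14.4 µV.

−14.4 µV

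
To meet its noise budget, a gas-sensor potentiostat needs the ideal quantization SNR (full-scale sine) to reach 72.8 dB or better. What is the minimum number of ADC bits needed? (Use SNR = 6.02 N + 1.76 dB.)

Solving 6.02 N ≥ 72.8 − 1.76: N ≥ 11.801. Round up → N = 12.

12 bits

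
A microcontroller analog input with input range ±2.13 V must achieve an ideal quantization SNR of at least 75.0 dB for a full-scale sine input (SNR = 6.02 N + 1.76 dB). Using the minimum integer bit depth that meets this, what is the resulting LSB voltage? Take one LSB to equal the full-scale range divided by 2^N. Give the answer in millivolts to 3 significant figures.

0.520 mV

Span: 2.13 V − (-2.13 V) = 4.26 V.
Required N = ⌈(75.0 − 1.76)/6.02⌉ = ⌈12.166⌉ = 13.
Step size = 4.26/8192 V = 0.520 mV.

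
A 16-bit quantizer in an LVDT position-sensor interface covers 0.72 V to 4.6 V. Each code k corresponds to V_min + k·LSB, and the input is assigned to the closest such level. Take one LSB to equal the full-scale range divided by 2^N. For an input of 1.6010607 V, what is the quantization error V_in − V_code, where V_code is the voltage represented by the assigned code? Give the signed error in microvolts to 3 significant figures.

−14.7 µV

Range = 4.6 − (0.72) = 3.88 V. LSB = 3.88 V / 2^16 ≈ 59.20 µV.
(1.6010607 − (0.72)) / LSB = 0.8810607 × 65536/3.88 = 14881.7510. Nearest integer: k = 14882.
V_code = 0.72 + (14882/65536) × 3.88 = 1.6010754395 V.
Error = V_in − V_code = 1.6010607 − (1.6010754395) = −14.7 µV.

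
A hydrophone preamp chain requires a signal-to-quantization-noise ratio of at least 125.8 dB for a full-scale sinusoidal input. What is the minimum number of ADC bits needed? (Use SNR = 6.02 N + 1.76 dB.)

Solving 6.02 N ≥ 125.8 − 1.76: N ≥ 20.605. Round up → N = 21.

21 bits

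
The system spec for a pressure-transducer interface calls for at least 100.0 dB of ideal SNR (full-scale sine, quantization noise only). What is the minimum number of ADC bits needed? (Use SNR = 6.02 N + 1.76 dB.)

Solving 6.02 N ≥ 100.0 − 1.76: N ≥ 16.319. Round up → N = 17.

17 bits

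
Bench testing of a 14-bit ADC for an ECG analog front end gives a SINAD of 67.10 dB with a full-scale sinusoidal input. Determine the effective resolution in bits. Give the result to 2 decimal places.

10.85 bits

ENOB = (SINAD − 1.76) / 6.02 = (67.10 − 1.76) / 6.02 = 65.34 / 6.02 = 10.8538.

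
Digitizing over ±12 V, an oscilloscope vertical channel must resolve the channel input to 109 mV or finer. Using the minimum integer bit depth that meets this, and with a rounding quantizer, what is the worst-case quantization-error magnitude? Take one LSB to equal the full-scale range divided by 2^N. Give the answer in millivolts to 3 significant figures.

46.9 mV

Range = 12 − (-12) = 24 V.
Levels needed ≥ 24/109 mV = 220.2. 2^8 = 256 suffices, so N_min = 8.
LSB = 24 V ÷ 2^8 = 24/256 V = 93.750 mV.
Max error for round-to-nearest is LSB/2 = 46.9 mV.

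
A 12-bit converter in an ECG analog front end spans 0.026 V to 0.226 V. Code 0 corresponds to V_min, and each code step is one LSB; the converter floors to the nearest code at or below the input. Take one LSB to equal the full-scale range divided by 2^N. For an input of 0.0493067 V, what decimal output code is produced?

477

Range = 0.226 − (0.026) = 0.2 V. LSB = 0.2 V / 2^12 ≈ 48.83 µV.
code = ⌊(V_in − V_min)/LSB⌋ = ⌊(V_in − V_min) × 2^12 / range⌋
     = ⌊(0.0493067 − (0.026)) × 4096 / 0.2⌋ = ⌊0.0233067 × 4096/0.2⌋
     = ⌊477.321⌋ = 477.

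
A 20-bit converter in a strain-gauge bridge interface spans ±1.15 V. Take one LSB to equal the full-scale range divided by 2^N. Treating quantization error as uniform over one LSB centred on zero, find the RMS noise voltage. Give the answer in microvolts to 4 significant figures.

Span: 1.15 V − (-1.15 V) = 2.3 V.
One LSB is 2.3 V / 1048576 = 2.19345 µV.
For a uniform distribution on [−LSB/2, +LSB/2], V_rms = LSB/√12 = 2.19345 µV/3.4641 = 0.6332 µV.

0.6332 µV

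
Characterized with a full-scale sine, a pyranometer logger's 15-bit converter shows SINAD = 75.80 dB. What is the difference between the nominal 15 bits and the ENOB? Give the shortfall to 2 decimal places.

2.70 bits

Effective bits = (75.80 − 1.76)/6.02 = 12.2990.
Lost resolution: 15 − 12.2990 = 2.7010 bits.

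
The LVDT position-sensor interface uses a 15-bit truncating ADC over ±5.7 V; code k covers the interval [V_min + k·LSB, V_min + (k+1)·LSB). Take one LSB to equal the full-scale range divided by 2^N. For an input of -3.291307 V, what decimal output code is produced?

Full-scale range = 5.7 V − (-5.7 V) = 11.4 V. LSB = 11.4 V / 2^15 ≈ 347.9 µV.
V_in − V_min = -3.291307 − (-5.7) = 2.408693 V.
Divide by LSB: 2.408693 × 32768/11.4 = 6923.5134.
Truncating gives code 6923.

6923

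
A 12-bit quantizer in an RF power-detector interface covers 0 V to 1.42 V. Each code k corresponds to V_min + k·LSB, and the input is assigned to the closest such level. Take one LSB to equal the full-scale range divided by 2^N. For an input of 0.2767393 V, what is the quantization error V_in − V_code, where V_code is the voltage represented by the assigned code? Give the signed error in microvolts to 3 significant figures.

+88.9 µV

Full-scale range = 1.42 V. LSB = 1.42 V / 2^12 ≈ 346.7 µV.
(V_in − V_min)/LSB = (0.2767393 − (0)) × 4096/1.42 = 798.2565 → nearest code k = 798.
Reconstructed level: 0 + 798 × 1.42/4096 V = 0.2766503906 V.
Error = V_in − V_code = 0.2767393 − (0.2766503906) = +88.9 µV.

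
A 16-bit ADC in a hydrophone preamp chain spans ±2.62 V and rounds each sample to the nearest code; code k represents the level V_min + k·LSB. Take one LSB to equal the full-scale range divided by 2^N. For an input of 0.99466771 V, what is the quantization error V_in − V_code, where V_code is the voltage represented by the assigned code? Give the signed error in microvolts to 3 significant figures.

Range = 2.62 − (-2.62) = 5.24 V. LSB = 5.24 V / 2^16 ≈ 79.96 µV.
(0.99466771 − (-2.62)) / LSB = 3.61466771 × 65536/5.24 = 45208.1800. Nearest integer: k = 45208.
Reconstructed level: -2.62 + 45208 × 5.24/65536 V = 0.99465332031 V.
e = 0.99466771 − (0.99465332031) = +14.4 µV.

+14.4 µV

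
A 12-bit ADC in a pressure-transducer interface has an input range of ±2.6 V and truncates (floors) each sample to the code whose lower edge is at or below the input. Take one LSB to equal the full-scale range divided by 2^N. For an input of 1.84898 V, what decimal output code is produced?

3504

Full-scale range = 2.6 V − (-2.6 V) = 5.2 V. LSB = 5.2 V / 2^12 ≈ 1.270 mV.
(V_in − V_min) × 2^12/range = (1.84898 − (-2.6)) × 4096/5.2 = 3504.427.
Floor → code = 3504.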